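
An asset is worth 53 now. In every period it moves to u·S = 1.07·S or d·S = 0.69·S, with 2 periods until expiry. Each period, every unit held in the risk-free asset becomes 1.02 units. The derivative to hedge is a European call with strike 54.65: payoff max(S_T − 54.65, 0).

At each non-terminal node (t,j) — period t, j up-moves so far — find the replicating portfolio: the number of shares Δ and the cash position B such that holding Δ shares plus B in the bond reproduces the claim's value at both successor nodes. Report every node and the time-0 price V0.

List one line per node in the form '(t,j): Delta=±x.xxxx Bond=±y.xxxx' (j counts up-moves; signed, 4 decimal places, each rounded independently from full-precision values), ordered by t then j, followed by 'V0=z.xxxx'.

(0,0): Delta=0.2549 Bond=-9.1388
(1,0): Delta=0.0000 Bond=0.0000
(1,1): Delta=0.2798 Bond=-10.7340
V0=4.3708

The replicating-portfolio and risk-neutral prices coincide; use p* = (1.02−0.69)/(1.07−0.69) = 0.8684 for the latter.
Terminal values V(2,·): V(2,0)=0.0000, V(2,1)=0.0000, V(2,2)=6.0297
  t=1,j=0: stock 36.5700 → up 39.1299 (V=0.0000), down 25.2333 (V=0.0000). Price 0.0000; hedge Δ=0.0000, bond B=0.0000.
  t=1,j=1: stock 56.7100 → up 60.6797 (V=6.0297), down 39.1299 (V=0.0000). Price 5.1336; hedge Δ=0.2798, bond B=-10.7340.
  t=0,j=0: stock 53.0000 → up 56.7100 (V=5.1336), down 36.5700 (V=0.0000). Price 4.3708; hedge Δ=0.2549, bond B=-9.1388.
Self-financing check: at every node Δ·S+B equals the discounted successor values.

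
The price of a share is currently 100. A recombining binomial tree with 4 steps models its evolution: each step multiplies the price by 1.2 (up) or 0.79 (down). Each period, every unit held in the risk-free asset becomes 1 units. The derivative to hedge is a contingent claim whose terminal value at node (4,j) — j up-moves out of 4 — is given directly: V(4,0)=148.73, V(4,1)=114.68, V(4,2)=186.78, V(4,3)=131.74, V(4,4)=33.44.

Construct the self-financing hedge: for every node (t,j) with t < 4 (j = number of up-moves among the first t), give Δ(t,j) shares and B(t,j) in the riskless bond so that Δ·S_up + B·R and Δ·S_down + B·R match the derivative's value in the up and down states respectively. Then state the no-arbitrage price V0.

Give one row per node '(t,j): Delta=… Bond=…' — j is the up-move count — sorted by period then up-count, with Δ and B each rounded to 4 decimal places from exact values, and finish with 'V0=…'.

(0,0): Delta=-0.2910 Bond=171.5914
(1,0): Delta=0.4164 Bond=115.7105
(1,1): Delta=-0.7345 Bond=224.8112
(2,0): Delta=0.7941 Bond=92.1375
(2,1): Delta=0.1796 Bond=138.1609
(2,2): Delta=-1.3075 Bond=307.3353
(3,0): Delta=-1.6844 Bond=214.3385
(3,1): Delta=2.3481 Bond=-24.2444
(3,2): Delta=-1.1801 Bond=292.8327
(3,3): Delta=-1.3875 Bond=321.1473
V0=142.4950

No-arbitrage ⇒ martingale measure with p* = (R−d)/(u−d) = 0.5122.
At expiry t=4: V(4,0)=148.7300, V(4,1)=114.6800, V(4,2)=186.7800, V(4,3)=131.7400, V(4,4)=33.4400
(3,0): S=49.3039. Δ = (V_up−V_dn)/(S_up−S_dn) = (114.6800−148.7300)/(59.1647−38.9501) = -1.6844. V = [p*·114.6800 + (1−p*)·148.7300]/1 = 131.2898. B = V − Δ·S = 214.3385.
(3,1): S=74.8920. Δ = (V_up−V_dn)/(S_up−S_dn) = (186.7800−114.6800)/(89.8704−59.1647) = 2.3481. V = [p*·186.7800 + (1−p*)·114.6800]/1 = 151.6093. B = V − Δ·S = -24.2444.
(3,2): S=113.7600. Δ = (V_up−V_dn)/(S_up−S_dn) = (131.7400−186.7800)/(136.5120−89.8704) = -1.1801. V = [p*·131.7400 + (1−p*)·186.7800]/1 = 158.5888. B = V − Δ·S = 292.8327.
(3,3): S=172.8000. Δ = (V_up−V_dn)/(S_up−S_dn) = (33.4400−131.7400)/(207.3600−136.5120) = -1.3875. V = [p*·33.4400 + (1−p*)·131.7400]/1 = 81.3912. B = V − Δ·S = 321.1473.
(2,0): S=62.4100. Δ = (V_up−V_dn)/(S_up−S_dn) = (151.6093−131.2898)/(74.8920−49.3039) = 0.7941. V = [p*·151.6093 + (1−p*)·131.2898]/1 = 141.6973. B = V − Δ·S = 92.1375.
(2,1): S=94.8000. Δ = (V_up−V_dn)/(S_up−S_dn) = (158.5888−151.6093)/(113.7600−74.8920) = 0.1796. V = [p*·158.5888 + (1−p*)·151.6093]/1 = 155.1841. B = V − Δ·S = 138.1609.
(2,2): S=144.0000. Δ = (V_up−V_dn)/(S_up−S_dn) = (81.3912−158.5888)/(172.8000−113.7600) = -1.3075. V = [p*·81.3912 + (1−p*)·158.5888]/1 = 119.0486. B = V − Δ·S = 307.3353.
(1,0): S=79.0000. Δ = (V_up−V_dn)/(S_up−S_dn) = (155.1841−141.6973)/(94.8000−62.4100) = 0.4164. V = [p*·155.1841 + (1−p*)·141.6973]/1 = 148.6052. B = V − Δ·S = 115.7105.
(1,1): S=120.0000. Δ = (V_up−V_dn)/(S_up−S_dn) = (119.0486−155.1841)/(144.0000−94.8000) = -0.7345. V = [p*·119.0486 + (1−p*)·155.1841]/1 = 136.6757. B = V − Δ·S = 224.8112.
(0,0): S=100.0000. Δ = (V_up−V_dn)/(S_up−S_dn) = (136.6757−148.6052)/(120.0000−79.0000) = -0.2910. V = [p*·136.6757 + (1−p*)·148.6052]/1 = 142.4950. B = V − Δ·S = 171.5914.
Check: Δ(0,0)·S0 + B(0,0) = 142.4950 = V0.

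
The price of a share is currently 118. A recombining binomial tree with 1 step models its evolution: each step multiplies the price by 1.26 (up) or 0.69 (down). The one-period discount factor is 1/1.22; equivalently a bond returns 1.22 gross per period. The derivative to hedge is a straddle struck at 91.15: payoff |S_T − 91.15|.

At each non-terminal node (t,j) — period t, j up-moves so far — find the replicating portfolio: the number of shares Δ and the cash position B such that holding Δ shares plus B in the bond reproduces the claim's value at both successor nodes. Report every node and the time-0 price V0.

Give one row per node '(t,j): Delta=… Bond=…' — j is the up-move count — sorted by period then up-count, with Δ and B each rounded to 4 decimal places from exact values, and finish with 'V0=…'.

(0,0): Delta=0.7107 Bond=-39.4534
V0=44.4062

Risk-neutral probability p* = (R−d)/(u−d) = (1.22−0.69)/(1.26−0.69) = 0.9298.
Terminal values V(1,·): V(1,0)=9.7300, V(1,1)=57.5300
(0,0): S=118.0000. Δ = (V_up−V_dn)/(S_up−S_dn) = (57.5300−9.7300)/(148.6800−81.4200) = 0.7107. V = [p*·57.5300 + (1−p*)·9.7300]/1.22 = 44.4062. B = V − Δ·S = -39.4534.
Each (Δ,B) replicates both successor values, so the strategy is self-financing and V0 is arbitrage-free.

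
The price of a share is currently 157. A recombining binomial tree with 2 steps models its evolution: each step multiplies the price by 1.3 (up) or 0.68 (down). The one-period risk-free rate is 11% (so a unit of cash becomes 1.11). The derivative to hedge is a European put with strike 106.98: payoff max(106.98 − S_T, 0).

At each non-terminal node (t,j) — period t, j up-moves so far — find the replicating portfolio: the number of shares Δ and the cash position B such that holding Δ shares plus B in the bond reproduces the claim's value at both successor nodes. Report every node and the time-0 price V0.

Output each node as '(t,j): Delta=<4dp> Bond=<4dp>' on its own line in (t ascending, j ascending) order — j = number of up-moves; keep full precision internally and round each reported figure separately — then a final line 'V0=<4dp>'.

(0,0): Delta=-0.0975 Bond=17.9314
(1,0): Delta=-0.5195 Bond=64.9494
(1,1): Delta=0.0000 Bond=0.0000
V0=2.6207

No-arbitrage ⇒ martingale measure with p* = (R−d)/(u−d) = 0.6935.
At expiry t=2: V(2,0)=34.3832, V(2,1)=0.0000, V(2,2)=0.0000
Node (1,0) S=106.7600: V=(p*·0.0000+(1−p*)·34.3832)/1.11=9.4926; Δ=(0.0000−34.3832)/(138.7880−72.5968)=-0.5195; B=V−Δ·S=64.9494
Node (1,1) S=204.1000: V=(p*·0.0000+(1−p*)·0.0000)/1.11=0.0000; Δ=(0.0000−0.0000)/(265.3300−138.7880)=0.0000; B=V−Δ·S=0.0000
Node (0,0) S=157.0000: V=(p*·0.0000+(1−p*)·9.4926)/1.11=2.6207; Δ=(0.0000−9.4926)/(204.1000−106.7600)=-0.0975; B=V−Δ·S=17.9314
Check: Δ(0,0)·S0 + B(0,0) = 2.6207 = V0.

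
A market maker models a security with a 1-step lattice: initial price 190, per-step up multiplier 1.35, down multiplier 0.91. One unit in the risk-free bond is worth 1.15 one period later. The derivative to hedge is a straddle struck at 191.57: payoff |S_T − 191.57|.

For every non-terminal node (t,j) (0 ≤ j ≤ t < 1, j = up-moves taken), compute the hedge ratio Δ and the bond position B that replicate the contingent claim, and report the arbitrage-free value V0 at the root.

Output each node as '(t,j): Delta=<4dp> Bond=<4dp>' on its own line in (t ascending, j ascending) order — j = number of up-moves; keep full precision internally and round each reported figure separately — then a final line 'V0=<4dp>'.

(0,0): Delta=0.5533 Bond=-66.9601
V0=38.1763

Under the risk-neutral measure, an up-move has probability p* = (R−d)/(u−d) = 0.5455 and values discount at R = 1.15.
At expiry t=1: V(1,0)=18.6700, V(1,1)=64.9300
  t=0,j=0: stock 190.0000 → up 256.5000 (V=64.9300), down 172.9000 (V=18.6700). Price 38.1763; hedge Δ=0.5533, bond B=-66.9601.
Check: Δ(0,0)·S0 + B(0,0) = 38.1763 = V0.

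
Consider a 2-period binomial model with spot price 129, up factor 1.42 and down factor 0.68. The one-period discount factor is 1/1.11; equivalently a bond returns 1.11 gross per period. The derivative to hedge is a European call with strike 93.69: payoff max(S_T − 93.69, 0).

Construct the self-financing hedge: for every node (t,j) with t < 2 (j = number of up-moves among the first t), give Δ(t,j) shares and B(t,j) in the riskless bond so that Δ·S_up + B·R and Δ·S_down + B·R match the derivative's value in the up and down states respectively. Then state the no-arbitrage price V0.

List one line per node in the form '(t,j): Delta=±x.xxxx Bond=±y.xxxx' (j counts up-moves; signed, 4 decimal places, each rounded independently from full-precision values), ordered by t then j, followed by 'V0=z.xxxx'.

(0,0): Delta=0.8654 Bond=-53.8316
(1,0): Delta=0.4756 Bond=-25.5579
(1,1): Delta=1.0000 Bond=-84.4054
V0=57.8076

Since d<R<u, set p* = (R−d)/(u−d) = 0.5811; price each node as the discounted p*-expectation of its children.
Terminal payoffs: V(2,0)=0.0000, V(2,1)=30.8724, V(2,2)=166.4256
Node (1,0) S=87.7200: V=(p*·30.8724+(1−p*)·0.0000)/1.11=16.1616; Δ=(30.8724−0.0000)/(124.5624−59.6496)=0.4756; B=V−Δ·S=-25.5579
Node (1,1) S=183.1800: V=(p*·166.4256+(1−p*)·30.8724)/1.11=98.7746; Δ=(166.4256−30.8724)/(260.1156−124.5624)=1.0000; B=V−Δ·S=-84.4054
Node (0,0) S=129.0000: V=(p*·98.7746+(1−p*)·16.1616)/1.11=57.8076; Δ=(98.7746−16.1616)/(183.1800−87.7200)=0.8654; B=V−Δ·S=-53.8316
Each (Δ,B) replicates both successor values, so the strategy is self-financing and V0 is arbitrage-free.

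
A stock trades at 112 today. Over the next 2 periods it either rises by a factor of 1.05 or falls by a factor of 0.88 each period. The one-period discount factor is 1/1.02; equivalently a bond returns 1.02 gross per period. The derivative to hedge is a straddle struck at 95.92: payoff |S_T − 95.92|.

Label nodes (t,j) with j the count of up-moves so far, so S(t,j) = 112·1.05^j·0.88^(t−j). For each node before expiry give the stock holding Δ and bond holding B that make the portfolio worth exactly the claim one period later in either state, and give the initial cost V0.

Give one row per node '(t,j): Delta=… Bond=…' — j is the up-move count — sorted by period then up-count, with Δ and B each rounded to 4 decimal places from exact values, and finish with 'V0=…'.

The replicating-portfolio and risk-neutral prices coincide; use p* = (1.02−0.88)/(1.05−0.88) = 0.8235 for the latter.
Terminal values V(2,·): V(2,0)=9.1872, V(2,1)=7.5680, V(2,2)=27.5600
(1,0): S=98.5600. Δ = (V_up−V_dn)/(S_up−S_dn) = (7.5680−9.1872)/(103.4880−86.7328) = -0.0966. V = [p*·7.5680 + (1−p*)·9.1872]/1.02 = 7.6997. B = V − Δ·S = 17.2245.
(1,1): S=117.6000. Δ = (V_up−V_dn)/(S_up−S_dn) = (27.5600−7.5680)/(123.4800−103.4880) = 1.0000. V = [p*·27.5600 + (1−p*)·7.5680]/1.02 = 23.5608. B = V − Δ·S = -94.0392.
(0,0): S=112.0000. Δ = (V_up−V_dn)/(S_up−S_dn) = (23.5608−7.6997)/(117.6000−98.5600) = 0.8330. V = [p*·23.5608 + (1−p*)·7.6997]/1.02 = 20.3547. B = V − Δ·S = -72.9455.
The time-0 hedge costs 20.3547, which is the no-arbitrage price.

(0,0): Delta=0.8330 Bond=-72.9455
(1,0): Delta=-0.0966 Bond=17.2245
(1,1): Delta=1.0000 Bond=-94.0392
V0=20.3547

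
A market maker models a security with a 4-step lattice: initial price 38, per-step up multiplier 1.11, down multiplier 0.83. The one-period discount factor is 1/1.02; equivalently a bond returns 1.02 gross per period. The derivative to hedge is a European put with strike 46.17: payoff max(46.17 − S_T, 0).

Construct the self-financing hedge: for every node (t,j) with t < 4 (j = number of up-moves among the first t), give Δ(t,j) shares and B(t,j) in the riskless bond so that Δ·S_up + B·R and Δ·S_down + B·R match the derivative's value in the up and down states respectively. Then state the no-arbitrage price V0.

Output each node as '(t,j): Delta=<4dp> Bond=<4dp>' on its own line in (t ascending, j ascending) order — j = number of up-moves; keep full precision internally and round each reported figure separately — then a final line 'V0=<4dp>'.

(0,0): Delta=-0.6813 Bond=32.7995
(1,0): Delta=-1.0000 Bond=43.5070
(1,1): Delta=-0.5684 Bond=28.6942
(2,0): Delta=-1.0000 Bond=44.3772
(2,1): Delta=-1.0000 Bond=44.3772
(2,2): Delta=-0.4156 Bond=22.1112
(3,0): Delta=-1.0000 Bond=45.2647
(3,1): Delta=-1.0000 Bond=45.2647
(3,2): Delta=-1.0000 Bond=45.2647
(3,3): Delta=-0.2086 Bond=11.7954
V0=6.9098

Since d<R<u, set p* = (R−d)/(u−d) = 0.6786; price each node as the discounted p*-expectation of its children.
Terminal payoffs: V(4,0)=28.1358, V(4,1)=22.0520, V(4,2)=13.9158, V(4,3)=3.0349, V(4,4)=0.0000
  t=3,j=0: stock 21.7279 → up 24.1180 (V=22.0520), down 18.0342 (V=28.1358). Price 23.5368; hedge Δ=-1.0000, bond B=45.2647.
  t=3,j=1: stock 29.0578 → up 32.2542 (V=13.9158), down 24.1180 (V=22.0520). Price 16.2069; hedge Δ=-1.0000, bond B=45.2647.
  t=3,j=2: stock 38.8604 → up 43.1351 (V=3.0349), down 32.2542 (V=13.9158). Price 6.4043; hedge Δ=-1.0000, bond B=45.2647.
  t=3,j=3: stock 51.9700 → up 57.6867 (V=0.0000), down 43.1351 (V=3.0349). Price 0.9564; hedge Δ=-0.2086, bond B=11.7954.
  t=2,j=0: stock 26.1782 → up 29.0578 (V=16.2069), down 21.7279 (V=23.5368). Price 18.1990; hedge Δ=-1.0000, bond B=44.3772.
  t=2,j=1: stock 35.0094 → up 38.8604 (V=6.4043), down 29.0578 (V=16.2069). Price 9.3678; hedge Δ=-1.0000, bond B=44.3772.
  t=2,j=2: stock 46.8198 → up 51.9700 (V=0.9564), down 38.8604 (V=6.4043). Price 2.6544; hedge Δ=-0.4156, bond B=22.1112.
  t=1,j=0: stock 31.5400 → up 35.0094 (V=9.3678), down 26.1782 (V=18.1990). Price 11.9670; hedge Δ=-1.0000, bond B=43.5070.
  t=1,j=1: stock 42.1800 → up 46.8198 (V=2.6544), down 35.0094 (V=9.3678). Price 4.7179; hedge Δ=-0.5684, bond B=28.6942.
  t=0,j=0: stock 38.0000 → up 42.1800 (V=4.7179), down 31.5400 (V=11.9670). Price 6.9098; hedge Δ=-0.6813, bond B=32.7995.
Self-financing check: at every node Δ·S+B equals the discounted successor values.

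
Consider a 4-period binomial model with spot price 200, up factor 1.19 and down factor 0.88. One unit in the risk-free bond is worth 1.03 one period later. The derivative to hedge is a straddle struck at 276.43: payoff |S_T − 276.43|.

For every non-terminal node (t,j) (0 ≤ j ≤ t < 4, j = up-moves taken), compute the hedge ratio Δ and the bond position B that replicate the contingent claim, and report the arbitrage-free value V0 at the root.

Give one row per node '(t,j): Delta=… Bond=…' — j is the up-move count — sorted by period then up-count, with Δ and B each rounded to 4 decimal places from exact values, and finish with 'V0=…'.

The replicating-portfolio and risk-neutral prices coincide; use p* = (1.03−0.88)/(1.19−0.88) = 0.4839 for the latter.
At expiry t=4: V(4,0)=156.4909, V(4,1)=114.2397, V(4,2)=57.1044, V(4,3)=20.1580, V(4,4)=124.6378
Node (3,0) S=136.2944: V=(p*·114.2397+(1−p*)·156.4909)/1.03=132.0842; Δ=(114.2397−156.4909)/(162.1903−119.9391)=-1.0000; B=V−Δ·S=268.3786
Node (3,1) S=184.3072: V=(p*·57.1044+(1−p*)·114.2397)/1.03=84.0714; Δ=(57.1044−114.2397)/(219.3256−162.1903)=-1.0000; B=V−Δ·S=268.3786
Node (3,2) S=249.2336: V=(p*·20.1580+(1−p*)·57.1044)/1.03=38.0846; Δ=(20.1580−57.1044)/(296.5880−219.3256)=-0.4782; B=V−Δ·S=157.2667
Node (3,3) S=337.0318: V=(p*·124.6378+(1−p*)·20.1580)/1.03=68.6532; Δ=(124.6378−20.1580)/(401.0678−296.5880)=1.0000; B=V−Δ·S=-268.3786
Node (2,0) S=154.8800: V=(p*·84.0714+(1−p*)·132.0842)/1.03=105.6818; Δ=(84.0714−132.0842)/(184.3072−136.2944)=-1.0000; B=V−Δ·S=260.5618
Node (2,1) S=209.4400: V=(p*·38.0846+(1−p*)·84.0714)/1.03=60.0192; Δ=(38.0846−84.0714)/(249.2336−184.3072)=-0.7083; B=V−Δ·S=208.3639
Node (2,2) S=283.2200: V=(p*·68.6532+(1−p*)·38.0846)/1.03=51.3358; Δ=(68.6532−38.0846)/(337.0318−249.2336)=0.3482; B=V−Δ·S=-47.2726
Node (1,0) S=176.0000: V=(p*·60.0192+(1−p*)·105.6818)/1.03=81.1524; Δ=(60.0192−105.6818)/(209.4400−154.8800)=-0.8369; B=V−Δ·S=228.4512
Node (1,1) S=238.0000: V=(p*·51.3358+(1−p*)·60.0192)/1.03=54.1918; Δ=(51.3358−60.0192)/(283.2200−209.4400)=-0.1177; B=V−Δ·S=82.2027
Node (0,0) S=200.0000: V=(p*·54.1918+(1−p*)·81.1524)/1.03=66.1232; Δ=(54.1918−81.1524)/(238.0000−176.0000)=-0.4348; B=V−Δ·S=153.0930
Root portfolio cost Δ·200+B reproduces V0=66.1232.

(0,0): Delta=-0.4348 Bond=153.0930
(1,0): Delta=-0.8369 Bond=228.4512
(1,1): Delta=-0.1177 Bond=82.2027
(2,0): Delta=-1.0000 Bond=260.5618
(2,1): Delta=-0.7083 Bond=208.3639
(2,2): Delta=0.3482 Bond=-47.2726
(3,0): Delta=-1.0000 Bond=268.3786
(3,1): Delta=-1.0000 Bond=268.3786
(3,2): Delta=-0.4782 Bond=157.2667
(3,3): Delta=1.0000 Bond=-268.3786
V0=66.1232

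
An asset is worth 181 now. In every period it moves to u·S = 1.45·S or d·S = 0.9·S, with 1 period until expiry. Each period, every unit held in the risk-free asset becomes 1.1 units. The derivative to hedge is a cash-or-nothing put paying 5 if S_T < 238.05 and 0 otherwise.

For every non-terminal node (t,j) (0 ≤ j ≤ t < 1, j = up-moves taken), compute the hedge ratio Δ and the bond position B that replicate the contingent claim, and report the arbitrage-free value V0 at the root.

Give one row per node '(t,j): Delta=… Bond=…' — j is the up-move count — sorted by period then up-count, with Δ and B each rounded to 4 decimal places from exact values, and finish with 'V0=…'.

No-arbitrage ⇒ martingale measure with p* = (R−d)/(u−d) = 0.3636.
Payoff layer (t=1): V(1,0)=5.0000, V(1,1)=0.0000
Node (0,0) S=181.0000: V=(p*·0.0000+(1−p*)·5.0000)/1.1=2.8926; Δ=(0.0000−5.0000)/(262.4500−162.9000)=-0.0502; B=V−Δ·S=11.9835
Root portfolio cost Δ·181+B reproduces V0=2.8926.

(0,0): Delta=-0.0502 Bond=11.9835
V0=2.8926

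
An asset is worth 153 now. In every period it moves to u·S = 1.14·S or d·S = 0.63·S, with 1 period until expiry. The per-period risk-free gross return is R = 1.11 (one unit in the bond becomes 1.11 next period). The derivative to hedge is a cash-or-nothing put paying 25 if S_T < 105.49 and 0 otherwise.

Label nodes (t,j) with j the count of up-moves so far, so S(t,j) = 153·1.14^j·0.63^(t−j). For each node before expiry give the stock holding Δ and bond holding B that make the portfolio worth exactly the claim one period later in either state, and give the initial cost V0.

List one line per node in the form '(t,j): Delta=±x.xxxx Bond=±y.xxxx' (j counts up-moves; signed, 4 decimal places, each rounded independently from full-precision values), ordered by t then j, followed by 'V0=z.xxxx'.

(0,0): Delta=-0.3204 Bond=50.3445
V0=1.3249

No-arbitrage ⇒ martingale measure with p* = (R−d)/(u−d) = 0.9412.
Terminal payoffs: V(1,0)=25.0000, V(1,1)=0.0000
Node (0,0) S=153.0000: V=(p*·0.0000+(1−p*)·25.0000)/1.11=1.3249; Δ=(0.0000−25.0000)/(174.4200−96.3900)=-0.3204; B=V−Δ·S=50.3445
Self-financing check: at every node Δ·S+B equals the discounted successor values.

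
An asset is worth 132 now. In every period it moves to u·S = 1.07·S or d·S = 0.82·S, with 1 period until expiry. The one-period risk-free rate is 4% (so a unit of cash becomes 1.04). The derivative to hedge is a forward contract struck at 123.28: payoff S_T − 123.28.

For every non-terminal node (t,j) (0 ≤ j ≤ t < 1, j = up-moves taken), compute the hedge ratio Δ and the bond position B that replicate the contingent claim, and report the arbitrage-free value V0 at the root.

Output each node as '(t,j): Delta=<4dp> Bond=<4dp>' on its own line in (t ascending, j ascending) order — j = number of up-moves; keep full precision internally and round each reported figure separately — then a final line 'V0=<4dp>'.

Risk-neutral probability p* = (R−d)/(u−d) = (1.04−0.82)/(1.07−0.82) = 0.8800.
Terminal payoffs: V(1,0)=-15.0400, V(1,1)=17.9600
Node (0,0) S=132.0000: V=(p*·17.9600+(1−p*)·-15.0400)/1.04=13.4615; Δ=(17.9600−-15.0400)/(141.2400−108.2400)=1.0000; B=V−Δ·S=-118.5385
Self-financing check: at every node Δ·S+B equals the discounted successor values.

(0,0): Delta=1.0000 Bond=-118.5385
V0=13.4615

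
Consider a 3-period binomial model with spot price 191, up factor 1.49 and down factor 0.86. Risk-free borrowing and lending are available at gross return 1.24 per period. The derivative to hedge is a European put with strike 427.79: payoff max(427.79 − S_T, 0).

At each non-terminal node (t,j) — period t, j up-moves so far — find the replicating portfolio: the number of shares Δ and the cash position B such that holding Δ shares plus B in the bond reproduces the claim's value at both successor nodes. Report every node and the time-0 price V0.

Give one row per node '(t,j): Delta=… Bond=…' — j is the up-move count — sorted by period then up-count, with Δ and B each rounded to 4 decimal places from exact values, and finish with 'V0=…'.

Under the risk-neutral measure, an up-move has probability p* = (R−d)/(u−d) = 0.6032 and values discount at R = 1.24.
Terminal values V(3,·): V(3,0)=306.3033, V(3,1)=217.3072, V(3,2)=63.1164, V(3,3)=0.0000
Node (2,0) S=141.2636: V=(p*·217.3072+(1−p*)·306.3033)/1.24=203.7283; Δ=(217.3072−306.3033)/(210.4828−121.4867)=-1.0000; B=V−Δ·S=344.9919
Node (2,1) S=244.7474: V=(p*·63.1164+(1−p*)·217.3072)/1.24=100.2445; Δ=(63.1164−217.3072)/(364.6736−210.4828)=-1.0000; B=V−Δ·S=344.9919
Node (2,2) S=424.0391: V=(p*·0.0000+(1−p*)·63.1164)/1.24=20.1985; Δ=(0.0000−63.1164)/(631.8183−364.6736)=-0.2363; B=V−Δ·S=120.3833
Node (1,0) S=164.2600: V=(p*·100.2445+(1−p*)·203.7283)/1.24=113.9593; Δ=(100.2445−203.7283)/(244.7474−141.2636)=-1.0000; B=V−Δ·S=278.2193
Node (1,1) S=284.5900: V=(p*·20.1985+(1−p*)·100.2445)/1.24=41.9055; Δ=(20.1985−100.2445)/(424.0391−244.7474)=-0.4465; B=V−Δ·S=168.9626
Node (0,0) S=191.0000: V=(p*·41.9055+(1−p*)·113.9593)/1.24=56.8535; Δ=(41.9055−113.9593)/(284.5900−164.2600)=-0.5988; B=V−Δ·S=171.2246
Check: Δ(0,0)·S0 + B(0,0) = 56.8535 = V0.

(0,0): Delta=-0.5988 Bond=171.2246
(1,0): Delta=-1.0000 Bond=278.2193
(1,1): Delta=-0.4465 Bond=168.9626
(2,0): Delta=-1.0000 Bond=344.9919
(2,1): Delta=-1.0000 Bond=344.9919
(2,2): Delta=-0.2363 Bond=120.3833
V0=56.8535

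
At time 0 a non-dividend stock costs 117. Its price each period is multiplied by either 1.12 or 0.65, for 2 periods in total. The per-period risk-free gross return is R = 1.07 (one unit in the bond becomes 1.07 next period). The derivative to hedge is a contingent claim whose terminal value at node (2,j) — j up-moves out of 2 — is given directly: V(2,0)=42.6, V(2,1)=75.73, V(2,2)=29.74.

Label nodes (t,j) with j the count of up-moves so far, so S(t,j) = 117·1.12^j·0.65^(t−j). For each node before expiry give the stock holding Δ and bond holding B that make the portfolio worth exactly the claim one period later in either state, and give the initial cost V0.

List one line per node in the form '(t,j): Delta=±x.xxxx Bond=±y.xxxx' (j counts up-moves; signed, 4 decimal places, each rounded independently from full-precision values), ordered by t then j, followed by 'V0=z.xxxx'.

Since d<R<u, set p* = (R−d)/(u−d) = 0.8936; price each node as the discounted p*-expectation of its children.
At expiry t=2: V(2,0)=42.6000, V(2,1)=75.7300, V(2,2)=29.7400
Node (1,0) S=76.0500: V=(p*·75.7300+(1−p*)·42.6000)/1.07=67.4818; Δ=(75.7300−42.6000)/(85.1760−49.4325)=0.9269; B=V−Δ·S=-3.0076
Node (1,1) S=131.0400: V=(p*·29.7400+(1−p*)·75.7300)/1.07=32.3669; Δ=(29.7400−75.7300)/(146.7648−85.1760)=-0.7467; B=V−Δ·S=130.2179
Node (0,0) S=117.0000: V=(p*·32.3669+(1−p*)·67.4818)/1.07=33.7407; Δ=(32.3669−67.4818)/(131.0400−76.0500)=-0.6386; B=V−Δ·S=108.4533
The time-0 hedge costs 33.7407, which is the no-arbitrage price.

(0,0): Delta=-0.6386 Bond=108.4533
(1,0): Delta=0.9269 Bond=-3.0076
(1,1): Delta=-0.7467 Bond=130.2179
V0=33.7407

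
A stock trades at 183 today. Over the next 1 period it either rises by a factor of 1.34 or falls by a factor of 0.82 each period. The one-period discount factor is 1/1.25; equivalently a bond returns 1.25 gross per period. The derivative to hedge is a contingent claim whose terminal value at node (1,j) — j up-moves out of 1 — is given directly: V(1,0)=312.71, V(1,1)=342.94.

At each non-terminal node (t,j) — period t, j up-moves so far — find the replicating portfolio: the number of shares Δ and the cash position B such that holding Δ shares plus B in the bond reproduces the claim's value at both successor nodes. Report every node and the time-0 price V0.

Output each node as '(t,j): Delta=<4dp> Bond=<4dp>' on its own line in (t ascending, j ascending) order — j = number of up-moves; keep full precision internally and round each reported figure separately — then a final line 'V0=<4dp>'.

No-arbitrage ⇒ martingale measure with p* = (R−d)/(u−d) = 0.8269.
Terminal payoffs: V(1,0)=312.7100, V(1,1)=342.9400
  t=0,j=0: stock 183.0000 → up 245.2200 (V=342.9400), down 150.0600 (V=312.7100). Price 270.1663; hedge Δ=0.3177, bond B=212.0317.
Root portfolio cost Δ·183+B reproduces V0=270.1663.

(0,0): Delta=0.3177 Bond=212.0317
V0=270.1663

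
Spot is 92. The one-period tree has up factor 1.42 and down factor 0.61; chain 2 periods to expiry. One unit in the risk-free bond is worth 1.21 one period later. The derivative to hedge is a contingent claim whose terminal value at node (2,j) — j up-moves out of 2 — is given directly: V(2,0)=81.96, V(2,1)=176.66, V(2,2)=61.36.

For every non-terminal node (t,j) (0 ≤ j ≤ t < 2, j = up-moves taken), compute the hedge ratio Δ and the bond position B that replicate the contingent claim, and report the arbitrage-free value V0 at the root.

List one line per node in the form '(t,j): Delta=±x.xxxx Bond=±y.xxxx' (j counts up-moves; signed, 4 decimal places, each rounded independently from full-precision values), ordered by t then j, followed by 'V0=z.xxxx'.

(0,0): Delta=-0.6749 Bond=135.1941
(1,0): Delta=2.0833 Bond=8.7956
(1,1): Delta=-1.0896 Bond=217.7610
V0=73.1029

Under the risk-neutral measure, an up-move has probability p* = (R−d)/(u−d) = 0.7407 and values discount at R = 1.21.
Terminal values V(2,·): V(2,0)=81.9600, V(2,1)=176.6600, V(2,2)=61.3600
  t=1,j=0: stock 56.1200 → up 79.6904 (V=176.6600), down 34.2332 (V=81.9600). Price 125.7092; hedge Δ=2.0833, bond B=8.7956.
  t=1,j=1: stock 130.6400 → up 185.5088 (V=61.3600), down 79.6904 (V=176.6600). Price 75.4154; hedge Δ=-1.0896, bond B=217.7610.
  t=0,j=0: stock 92.0000 → up 130.6400 (V=75.4154), down 56.1200 (V=125.7092). Price 73.1029; hedge Δ=-0.6749, bond B=135.1941.
Self-financing check: at every node Δ·S+B equals the discounted successor values.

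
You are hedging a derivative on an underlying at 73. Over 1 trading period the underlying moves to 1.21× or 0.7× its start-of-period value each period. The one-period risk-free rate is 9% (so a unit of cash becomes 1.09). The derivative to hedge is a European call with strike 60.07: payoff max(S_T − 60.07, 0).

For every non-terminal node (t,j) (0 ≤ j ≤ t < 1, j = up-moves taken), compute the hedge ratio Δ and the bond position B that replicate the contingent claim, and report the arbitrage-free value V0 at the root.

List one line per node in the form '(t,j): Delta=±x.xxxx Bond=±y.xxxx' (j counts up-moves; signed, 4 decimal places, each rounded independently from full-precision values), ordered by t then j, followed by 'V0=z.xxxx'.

(0,0): Delta=0.7591 Bond=-35.5855
V0=19.8262

Under the risk-neutral measure, an up-move has probability p* = (R−d)/(u−d) = 0.7647 and values discount at R = 1.09.
Terminal values V(1,·): V(1,0)=0.0000, V(1,1)=28.2600
Node (0,0) S=73.0000: V=(p*·28.2600+(1−p*)·0.0000)/1.09=19.8262; Δ=(28.2600−0.0000)/(88.3300−51.1000)=0.7591; B=V−Δ·S=-35.5855
Check: Δ(0,0)·S0 + B(0,0) = 19.8262 = V0.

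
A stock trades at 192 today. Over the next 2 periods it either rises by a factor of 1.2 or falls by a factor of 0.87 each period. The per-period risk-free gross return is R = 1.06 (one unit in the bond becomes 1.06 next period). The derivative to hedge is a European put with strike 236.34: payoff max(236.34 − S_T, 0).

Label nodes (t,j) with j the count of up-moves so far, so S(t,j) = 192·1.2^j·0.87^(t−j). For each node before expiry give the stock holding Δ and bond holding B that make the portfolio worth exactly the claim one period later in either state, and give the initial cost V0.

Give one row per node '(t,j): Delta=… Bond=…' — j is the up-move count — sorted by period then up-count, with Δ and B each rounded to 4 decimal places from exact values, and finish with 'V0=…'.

Under the risk-neutral measure, an up-move has probability p* = (R−d)/(u−d) = 0.5758 and values discount at R = 1.06.
Payoff layer (t=2): V(2,0)=91.0152, V(2,1)=35.8920, V(2,2)=0.0000
  t=1,j=0: stock 167.0400 → up 200.4480 (V=35.8920), down 145.3248 (V=91.0152). Price 55.9223; hedge Δ=-1.0000, bond B=222.9623.
  t=1,j=1: stock 230.4000 → up 276.4800 (V=0.0000), down 200.4480 (V=35.8920). Price 14.3650; hedge Δ=-0.4721, bond B=123.1286.
  t=0,j=0: stock 192.0000 → up 230.4000 (V=14.3650), down 167.0400 (V=55.9223). Price 30.1843; hedge Δ=-0.6559, bond B=156.1154.
The time-0 hedge costs 30.1843, which is the no-arbitrage price.

(0,0): Delta=-0.6559 Bond=156.1154
(1,0): Delta=-1.0000 Bond=222.9623
(1,1): Delta=-0.4721 Bond=123.1286
V0=30.1843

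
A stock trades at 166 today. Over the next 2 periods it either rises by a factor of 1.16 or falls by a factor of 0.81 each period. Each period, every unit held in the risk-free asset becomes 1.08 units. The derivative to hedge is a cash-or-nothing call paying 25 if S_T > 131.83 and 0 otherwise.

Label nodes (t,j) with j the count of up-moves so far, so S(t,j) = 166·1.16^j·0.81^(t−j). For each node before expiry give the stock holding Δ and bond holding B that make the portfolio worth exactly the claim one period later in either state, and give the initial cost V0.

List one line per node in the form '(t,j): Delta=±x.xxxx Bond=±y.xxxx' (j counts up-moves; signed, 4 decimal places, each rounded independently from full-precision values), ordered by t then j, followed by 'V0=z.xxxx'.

The replicating-portfolio and risk-neutral prices coincide; use p* = (1.08−0.81)/(1.16−0.81) = 0.7714 for the latter.
Payoff layer (t=2): V(2,0)=0.0000, V(2,1)=25.0000, V(2,2)=25.0000
Node (1,0) S=134.4600: V=(p*·25.0000+(1−p*)·0.0000)/1.08=17.8571; Δ=(25.0000−0.0000)/(155.9736−108.9126)=0.5312; B=V−Δ·S=-53.5714
Node (1,1) S=192.5600: V=(p*·25.0000+(1−p*)·25.0000)/1.08=23.1481; Δ=(25.0000−25.0000)/(223.3696−155.9736)=0.0000; B=V−Δ·S=23.1481
Node (0,0) S=166.0000: V=(p*·23.1481+(1−p*)·17.8571)/1.08=20.3137; Δ=(23.1481−17.8571)/(192.5600−134.4600)=0.0911; B=V−Δ·S=5.1965
Each (Δ,B) replicates both successor values, so the strategy is self-financing and V0 is arbitrage-free.

(0,0): Delta=0.0911 Bond=5.1965
(1,0): Delta=0.5312 Bond=-53.5714
(1,1): Delta=0.0000 Bond=23.1481
V0=20.3137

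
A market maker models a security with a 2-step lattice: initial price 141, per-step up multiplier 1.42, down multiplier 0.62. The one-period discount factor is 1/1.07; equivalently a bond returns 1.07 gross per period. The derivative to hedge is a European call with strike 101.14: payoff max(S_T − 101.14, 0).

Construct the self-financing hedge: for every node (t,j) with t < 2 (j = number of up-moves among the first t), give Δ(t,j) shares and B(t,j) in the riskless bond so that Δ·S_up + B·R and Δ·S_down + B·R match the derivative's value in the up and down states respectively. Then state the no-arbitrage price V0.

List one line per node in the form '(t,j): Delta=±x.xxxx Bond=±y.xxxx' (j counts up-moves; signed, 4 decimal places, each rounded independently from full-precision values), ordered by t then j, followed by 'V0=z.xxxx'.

(0,0): Delta=0.8299 Bond=-56.5014
(1,0): Delta=0.3288 Bond=-16.6563
(1,1): Delta=1.0000 Bond=-94.5234
V0=60.5078

Risk-neutral probability p* = (R−d)/(u−d) = (1.07−0.62)/(1.42−0.62) = 0.5625.
Terminal payoffs: V(2,0)=0.0000, V(2,1)=22.9964, V(2,2)=183.1724
Node (1,0) S=87.4200: V=(p*·22.9964+(1−p*)·0.0000)/1.07=12.0892; Δ=(22.9964−0.0000)/(124.1364−54.2004)=0.3288; B=V−Δ·S=-16.6563
Node (1,1) S=200.2200: V=(p*·183.1724+(1−p*)·22.9964)/1.07=105.6966; Δ=(183.1724−22.9964)/(284.3124−124.1364)=1.0000; B=V−Δ·S=-94.5234
Node (0,0) S=141.0000: V=(p*·105.6966+(1−p*)·12.0892)/1.07=60.5078; Δ=(105.6966−12.0892)/(200.2200−87.4200)=0.8299; B=V−Δ·S=-56.5014
Each (Δ,B) replicates both successor values, so the strategy is self-financing and V0 is arbitrage-free.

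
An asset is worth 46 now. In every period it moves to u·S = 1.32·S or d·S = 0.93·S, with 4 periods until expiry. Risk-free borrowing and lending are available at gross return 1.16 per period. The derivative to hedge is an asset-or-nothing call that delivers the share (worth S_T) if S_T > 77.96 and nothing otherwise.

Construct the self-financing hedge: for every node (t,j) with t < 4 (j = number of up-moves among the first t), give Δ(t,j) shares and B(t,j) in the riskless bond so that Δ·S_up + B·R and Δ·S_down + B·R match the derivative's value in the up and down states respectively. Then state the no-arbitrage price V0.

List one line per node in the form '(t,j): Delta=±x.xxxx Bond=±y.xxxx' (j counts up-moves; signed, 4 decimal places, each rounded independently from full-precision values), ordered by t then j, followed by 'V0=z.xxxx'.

(0,0): Delta=1.8063 Bond=-55.4692
(1,0): Delta=1.5243 Bond=-52.2797
(1,1): Delta=1.9445 Bond=-72.7370
(2,0): Delta=0.0000 Bond=0.0000
(2,1): Delta=2.2714 Bond=-102.8320
(2,2): Delta=1.7843 Bond=-71.5353
(3,0): Delta=0.0000 Bond=0.0000
(3,1): Delta=0.0000 Bond=0.0000
(3,2): Delta=3.3846 Bond=-202.2660
(3,3): Delta=1.0000 Bond=0.0000
V0=27.6208

Since d<R<u, set p* = (R−d)/(u−d) = 0.5897; price each node as the discounted p*-expectation of its children.
At expiry t=4: V(4,0)=0.0000, V(4,1)=0.0000, V(4,2)=0.0000, V(4,3)=98.3926, V(4,4)=139.6541
Node (3,0) S=37.0004: V=(p*·0.0000+(1−p*)·0.0000)/1.16=0.0000; Δ=(0.0000−0.0000)/(48.8406−34.4104)=0.0000; B=V−Δ·S=0.0000
Node (3,1) S=52.5167: V=(p*·0.0000+(1−p*)·0.0000)/1.16=0.0000; Δ=(0.0000−0.0000)/(69.3221−48.8406)=0.0000; B=V−Δ·S=0.0000
Node (3,2) S=74.5399: V=(p*·98.3926+(1−p*)·0.0000)/1.16=50.0228; Δ=(98.3926−0.0000)/(98.3926−69.3221)=3.3846; B=V−Δ·S=-202.2660
Node (3,3) S=105.7985: V=(p*·139.6541+(1−p*)·98.3926)/1.16=105.7985; Δ=(139.6541−98.3926)/(139.6541−98.3926)=1.0000; B=V−Δ·S=0.0000
Node (2,0) S=39.7854: V=(p*·0.0000+(1−p*)·0.0000)/1.16=0.0000; Δ=(0.0000−0.0000)/(52.5167−37.0004)=0.0000; B=V−Δ·S=0.0000
Node (2,1) S=56.4696: V=(p*·50.0228+(1−p*)·0.0000)/1.16=25.4316; Δ=(50.0228−0.0000)/(74.5399−52.5167)=2.2714; B=V−Δ·S=-102.8320
Node (2,2) S=80.1504: V=(p*·105.7985+(1−p*)·50.0228)/1.16=71.4795; Δ=(105.7985−50.0228)/(105.7985−74.5399)=1.7843; B=V−Δ·S=-71.5353
Node (1,0) S=42.7800: V=(p*·25.4316+(1−p*)·0.0000)/1.16=12.9294; Δ=(25.4316−0.0000)/(56.4696−39.7854)=1.5243; B=V−Δ·S=-52.2797
Node (1,1) S=60.7200: V=(p*·71.4795+(1−p*)·25.4316)/1.16=45.3345; Δ=(71.4795−25.4316)/(80.1504−56.4696)=1.9445; B=V−Δ·S=-72.7370
Node (0,0) S=46.0000: V=(p*·45.3345+(1−p*)·12.9294)/1.16=27.6208; Δ=(45.3345−12.9294)/(60.7200−42.7800)=1.8063; B=V−Δ·S=-55.4692
Root portfolio cost Δ·46+B reproduces V0=27.6208.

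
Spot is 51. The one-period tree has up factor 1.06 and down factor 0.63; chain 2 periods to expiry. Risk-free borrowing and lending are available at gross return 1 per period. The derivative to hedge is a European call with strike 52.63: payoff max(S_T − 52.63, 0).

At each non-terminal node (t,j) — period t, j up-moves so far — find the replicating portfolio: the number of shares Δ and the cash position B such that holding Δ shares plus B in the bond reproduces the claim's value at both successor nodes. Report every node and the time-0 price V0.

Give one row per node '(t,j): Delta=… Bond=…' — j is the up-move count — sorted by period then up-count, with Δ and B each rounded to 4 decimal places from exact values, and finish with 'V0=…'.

(0,0): Delta=0.1834 Bond=-5.8919
(1,0): Delta=0.0000 Bond=0.0000
(1,1): Delta=0.2011 Bond=-6.8474
V0=3.4603

The replicating-portfolio and risk-neutral prices coincide; use p* = (1−0.63)/(1.06−0.63) = 0.8605 for the latter.
Terminal payoffs: V(2,0)=0.0000, V(2,1)=0.0000, V(2,2)=4.6736
Node (1,0) S=32.1300: V=(p*·0.0000+(1−p*)·0.0000)/1=0.0000; Δ=(0.0000−0.0000)/(34.0578−20.2419)=0.0000; B=V−Δ·S=0.0000
Node (1,1) S=54.0600: V=(p*·4.6736+(1−p*)·0.0000)/1=4.0215; Δ=(4.6736−0.0000)/(57.3036−34.0578)=0.2011; B=V−Δ·S=-6.8474
Node (0,0) S=51.0000: V=(p*·4.0215+(1−p*)·0.0000)/1=3.4603; Δ=(4.0215−0.0000)/(54.0600−32.1300)=0.1834; B=V−Δ·S=-5.8919
Check: Δ(0,0)·S0 + B(0,0) = 3.4603 = V0.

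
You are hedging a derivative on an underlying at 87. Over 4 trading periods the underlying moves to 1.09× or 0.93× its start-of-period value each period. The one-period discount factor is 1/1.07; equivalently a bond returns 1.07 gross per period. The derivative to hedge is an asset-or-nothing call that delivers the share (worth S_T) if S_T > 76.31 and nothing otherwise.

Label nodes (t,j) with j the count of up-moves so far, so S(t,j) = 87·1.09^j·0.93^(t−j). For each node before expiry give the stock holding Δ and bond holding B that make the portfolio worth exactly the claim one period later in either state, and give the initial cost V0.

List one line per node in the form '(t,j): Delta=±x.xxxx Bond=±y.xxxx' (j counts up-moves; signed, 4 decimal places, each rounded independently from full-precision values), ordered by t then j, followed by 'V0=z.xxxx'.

(0,0): Delta=1.1822 Bond=-16.2598
(1,0): Delta=2.1140 Bond=-92.7893
(1,1): Delta=1.0686 Bond=-6.6278
(2,0): Delta=6.0724 Bond=-397.1382
(2,1): Delta=1.6315 Bond=-56.7340
(2,2): Delta=1.0000 Bond=0.0000
(3,0): Delta=0.0000 Bond=0.0000
(3,1): Delta=6.8125 Bond=-485.6432
(3,2): Delta=1.0000 Bond=0.0000
(3,3): Delta=1.0000 Bond=0.0000
V0=86.5901

Risk-neutral probability p* = (R−d)/(u−d) = (1.07−0.93)/(1.09−0.93) = 0.8750.
Payoff layer (t=4): V(4,0)=0.0000, V(4,1)=0.0000, V(4,2)=89.4001, V(4,3)=104.7808, V(4,4)=122.8076
  t=3,j=0: stock 69.9791 → up 76.2772 (V=0.0000), down 65.0805 (V=0.0000). Price 0.0000; hedge Δ=0.0000, bond B=0.0000.
  t=3,j=1: stock 82.0185 → up 89.4001 (V=89.4001), down 76.2772 (V=0.0000). Price 73.1076; hedge Δ=6.8125, bond B=-485.6432.
  t=3,j=2: stock 96.1292 → up 104.7808 (V=104.7808), down 89.4001 (V=89.4001). Price 96.1292; hedge Δ=1.0000, bond B=0.0000.
  t=3,j=3: stock 112.6675 → up 122.8076 (V=122.8076), down 104.7808 (V=104.7808). Price 112.6675; hedge Δ=1.0000, bond B=0.0000.
  t=2,j=0: stock 75.2463 → up 82.0185 (V=73.1076), down 69.9791 (V=0.0000). Price 59.7842; hedge Δ=6.0724, bond B=-397.1382.
  t=2,j=1: stock 88.1919 → up 96.1292 (V=96.1292), down 82.0185 (V=73.1076). Price 87.1509; hedge Δ=1.6315, bond B=-56.7340.
  t=2,j=2: stock 103.3647 → up 112.6675 (V=112.6675), down 96.1292 (V=96.1292). Price 103.3647; hedge Δ=1.0000, bond B=0.0000.
  t=1,j=0: stock 80.9100 → up 88.1919 (V=87.1509), down 75.2463 (V=59.7842). Price 78.2524; hedge Δ=2.1140, bond B=-92.7893.
  t=1,j=1: stock 94.8300 → up 103.3647 (V=103.3647), down 88.1919 (V=87.1509). Price 94.7084; hedge Δ=1.0686, bond B=-6.6278.
  t=0,j=0: stock 87.0000 → up 94.8300 (V=94.7084), down 80.9100 (V=78.2524). Price 86.5901; hedge Δ=1.1822, bond B=-16.2598.
Each (Δ,B) replicates both successor values, so the strategy is self-financing and V0 is arbitrage-free.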